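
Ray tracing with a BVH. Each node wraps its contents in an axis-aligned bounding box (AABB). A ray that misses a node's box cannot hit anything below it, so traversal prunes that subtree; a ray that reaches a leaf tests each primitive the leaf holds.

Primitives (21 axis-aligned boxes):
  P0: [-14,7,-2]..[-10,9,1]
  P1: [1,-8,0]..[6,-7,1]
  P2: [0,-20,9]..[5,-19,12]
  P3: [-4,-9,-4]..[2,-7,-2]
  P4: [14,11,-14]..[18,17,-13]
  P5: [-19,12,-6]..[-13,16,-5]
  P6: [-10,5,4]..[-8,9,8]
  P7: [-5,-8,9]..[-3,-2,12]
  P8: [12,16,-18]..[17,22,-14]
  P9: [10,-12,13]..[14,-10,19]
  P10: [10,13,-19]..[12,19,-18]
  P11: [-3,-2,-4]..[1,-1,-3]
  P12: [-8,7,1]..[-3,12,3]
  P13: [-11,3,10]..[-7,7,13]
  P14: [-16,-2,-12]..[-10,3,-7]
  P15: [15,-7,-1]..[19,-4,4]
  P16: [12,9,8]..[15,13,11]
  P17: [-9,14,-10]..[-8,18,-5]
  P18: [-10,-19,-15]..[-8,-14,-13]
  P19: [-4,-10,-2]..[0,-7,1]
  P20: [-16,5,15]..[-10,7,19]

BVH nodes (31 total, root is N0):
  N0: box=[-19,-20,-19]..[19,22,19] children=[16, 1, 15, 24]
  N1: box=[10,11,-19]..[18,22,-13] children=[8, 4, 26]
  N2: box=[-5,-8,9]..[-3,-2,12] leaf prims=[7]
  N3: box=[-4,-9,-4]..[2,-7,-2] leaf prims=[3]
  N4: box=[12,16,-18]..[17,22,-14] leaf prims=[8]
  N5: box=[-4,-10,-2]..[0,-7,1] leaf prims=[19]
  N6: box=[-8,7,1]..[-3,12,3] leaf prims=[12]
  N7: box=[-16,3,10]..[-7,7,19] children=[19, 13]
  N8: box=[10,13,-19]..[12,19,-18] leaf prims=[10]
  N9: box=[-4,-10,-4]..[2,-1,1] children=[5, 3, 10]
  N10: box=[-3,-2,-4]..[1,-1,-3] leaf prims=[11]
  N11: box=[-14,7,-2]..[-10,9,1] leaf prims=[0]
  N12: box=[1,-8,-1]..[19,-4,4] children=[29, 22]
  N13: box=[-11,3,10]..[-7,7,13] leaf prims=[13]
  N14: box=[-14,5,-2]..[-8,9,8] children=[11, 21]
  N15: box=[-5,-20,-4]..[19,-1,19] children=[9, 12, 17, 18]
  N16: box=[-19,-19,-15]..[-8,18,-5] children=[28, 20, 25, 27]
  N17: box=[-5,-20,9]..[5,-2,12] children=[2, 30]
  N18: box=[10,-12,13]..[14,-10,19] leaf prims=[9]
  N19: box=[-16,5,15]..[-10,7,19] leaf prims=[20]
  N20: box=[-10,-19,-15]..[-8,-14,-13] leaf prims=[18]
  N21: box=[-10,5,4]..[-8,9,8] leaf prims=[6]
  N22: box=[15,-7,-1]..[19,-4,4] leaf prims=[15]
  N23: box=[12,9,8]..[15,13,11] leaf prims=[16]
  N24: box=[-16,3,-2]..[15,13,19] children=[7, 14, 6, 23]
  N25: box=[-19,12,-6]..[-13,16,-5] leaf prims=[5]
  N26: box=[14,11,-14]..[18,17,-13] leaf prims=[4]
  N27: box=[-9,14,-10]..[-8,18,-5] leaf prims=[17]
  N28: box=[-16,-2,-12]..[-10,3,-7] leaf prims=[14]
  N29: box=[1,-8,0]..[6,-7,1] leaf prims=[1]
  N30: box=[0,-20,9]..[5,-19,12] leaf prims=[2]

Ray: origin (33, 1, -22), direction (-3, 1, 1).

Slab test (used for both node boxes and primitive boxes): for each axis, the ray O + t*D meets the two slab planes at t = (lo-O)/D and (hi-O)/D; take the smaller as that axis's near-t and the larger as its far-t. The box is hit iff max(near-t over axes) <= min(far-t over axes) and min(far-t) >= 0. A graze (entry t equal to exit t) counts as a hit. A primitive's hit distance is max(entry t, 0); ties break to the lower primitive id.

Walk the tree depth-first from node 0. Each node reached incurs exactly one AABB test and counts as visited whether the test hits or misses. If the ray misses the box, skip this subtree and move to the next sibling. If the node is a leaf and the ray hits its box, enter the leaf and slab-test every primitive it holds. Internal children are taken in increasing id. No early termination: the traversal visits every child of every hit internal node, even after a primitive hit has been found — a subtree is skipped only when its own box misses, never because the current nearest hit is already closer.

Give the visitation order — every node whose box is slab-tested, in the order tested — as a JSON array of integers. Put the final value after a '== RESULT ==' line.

Walk:
N0 x:[14/3,52/3] y:[-21,21] z:[3,41] -> hit [14/3,52/3], descend [1, 15, 16, 24]
  N1 x:[5,23/3] y:[10,21] z:[3,9] -> miss, prune
  N15 x:[14/3,38/3] y:[-21,-2] z:[18,41] -> miss, prune
  N16 x:[41/3,52/3] y:[-20,17] z:[7,17] -> hit [41/3,17], descend [20, 25, 27, 28]
    N20 x:[41/3,43/3] y:[-20,-15] z:[7,9] -> miss, prune
    N25 x:[46/3,52/3] y:[11,15] z:[16,17] -> miss, prune
    N27 x:[41/3,14] y:[13,17] z:[12,17] -> hit [41/3,14] leaf, test {P17@t=41/3}
    N28 x:[43/3,49/3] y:[-3,2] z:[10,15] -> miss, prune
  N24 x:[6,49/3] y:[2,12] z:[20,41] -> miss, prune

Visited [0, 1, 15, 16, 20, 25, 27, 28, 24]. Tests: 9 box, 1 leaf. Nearest: P17.

== RESULT ==
[0, 1, 15, 16, 20, 25, 27, 28, 24]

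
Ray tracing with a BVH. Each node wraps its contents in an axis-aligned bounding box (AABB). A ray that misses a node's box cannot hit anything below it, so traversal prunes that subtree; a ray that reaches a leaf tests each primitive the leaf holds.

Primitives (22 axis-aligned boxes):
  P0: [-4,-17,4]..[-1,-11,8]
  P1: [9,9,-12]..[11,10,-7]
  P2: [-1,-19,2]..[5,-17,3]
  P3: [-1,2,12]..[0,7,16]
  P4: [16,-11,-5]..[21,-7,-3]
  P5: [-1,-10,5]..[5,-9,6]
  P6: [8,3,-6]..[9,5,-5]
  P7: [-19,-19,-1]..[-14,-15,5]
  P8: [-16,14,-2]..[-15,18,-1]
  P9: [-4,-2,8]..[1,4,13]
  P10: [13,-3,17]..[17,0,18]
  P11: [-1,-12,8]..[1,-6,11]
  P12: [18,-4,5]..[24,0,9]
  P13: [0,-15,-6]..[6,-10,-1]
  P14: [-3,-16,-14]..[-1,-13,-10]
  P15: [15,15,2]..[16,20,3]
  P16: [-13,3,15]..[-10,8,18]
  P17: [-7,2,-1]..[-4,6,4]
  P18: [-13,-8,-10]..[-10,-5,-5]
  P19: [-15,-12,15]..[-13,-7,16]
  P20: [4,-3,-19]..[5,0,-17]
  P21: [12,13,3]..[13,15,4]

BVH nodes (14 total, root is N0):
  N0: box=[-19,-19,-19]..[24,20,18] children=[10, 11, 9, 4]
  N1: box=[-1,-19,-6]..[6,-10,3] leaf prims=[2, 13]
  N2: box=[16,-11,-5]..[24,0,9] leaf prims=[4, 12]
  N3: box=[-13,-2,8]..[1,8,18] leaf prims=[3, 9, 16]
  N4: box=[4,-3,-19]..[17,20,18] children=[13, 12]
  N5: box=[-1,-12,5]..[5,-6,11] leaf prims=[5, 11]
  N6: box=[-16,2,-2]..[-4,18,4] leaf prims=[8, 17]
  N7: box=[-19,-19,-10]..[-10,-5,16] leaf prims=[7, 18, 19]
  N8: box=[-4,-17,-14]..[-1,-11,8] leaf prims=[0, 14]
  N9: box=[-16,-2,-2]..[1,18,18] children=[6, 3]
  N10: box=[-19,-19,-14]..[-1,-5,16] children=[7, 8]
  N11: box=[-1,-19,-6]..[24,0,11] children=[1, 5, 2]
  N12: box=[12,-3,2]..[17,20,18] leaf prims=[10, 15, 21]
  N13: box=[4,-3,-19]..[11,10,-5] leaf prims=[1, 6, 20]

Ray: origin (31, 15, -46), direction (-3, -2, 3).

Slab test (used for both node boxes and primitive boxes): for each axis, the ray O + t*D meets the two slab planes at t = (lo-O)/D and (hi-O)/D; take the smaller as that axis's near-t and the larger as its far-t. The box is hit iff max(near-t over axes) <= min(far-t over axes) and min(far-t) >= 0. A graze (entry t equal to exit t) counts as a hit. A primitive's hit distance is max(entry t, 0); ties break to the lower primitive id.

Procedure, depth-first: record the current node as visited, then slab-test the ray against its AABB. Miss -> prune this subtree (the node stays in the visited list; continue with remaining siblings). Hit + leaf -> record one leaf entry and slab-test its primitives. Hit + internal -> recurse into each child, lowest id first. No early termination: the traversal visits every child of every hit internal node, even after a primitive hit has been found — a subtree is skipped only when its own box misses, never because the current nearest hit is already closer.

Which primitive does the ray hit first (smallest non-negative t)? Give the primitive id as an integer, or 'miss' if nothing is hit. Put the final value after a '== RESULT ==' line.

Traverse from the root:
N0 x:[7/3,50/3] y:[-5/2,17] z:[9,64/3] -> hit [9,50/3], descend [4, 9, 10, 11]
  N4 x:[14/3,9] y:[-5/2,9] z:[9,64/3] -> hit [9,9], descend [12, 13]
    N12 x:[14/3,19/3] y:[-5/2,9] z:[16,64/3] -> miss, prune
    N13 x:[20/3,9] y:[5/2,9] z:[9,41/3] -> hit [9,9] leaf, test {P1(miss), P6(miss), P20@t=9}
  N9 x:[10,47/3] y:[-3/2,17/2] z:[44/3,64/3] -> miss, prune
  N10 x:[32/3,50/3] y:[10,17] z:[32/3,62/3] -> hit [32/3,50/3], descend [7, 8]
    N7 x:[41/3,50/3] y:[10,17] z:[12,62/3] -> hit [41/3,50/3] leaf, test {P7@t=15, P18(miss), P19(miss)}
    N8 x:[32/3,35/3] y:[13,16] z:[32/3,18] -> miss, prune
  N11 x:[7/3,32/3] y:[15/2,17] z:[40/3,19] -> miss, prune

9 AABB tests over nodes [0, 4, 12, 13, 9, 10, 7, 8, 11]; 2 leaves entered; closest P20.

== RESULT ==
20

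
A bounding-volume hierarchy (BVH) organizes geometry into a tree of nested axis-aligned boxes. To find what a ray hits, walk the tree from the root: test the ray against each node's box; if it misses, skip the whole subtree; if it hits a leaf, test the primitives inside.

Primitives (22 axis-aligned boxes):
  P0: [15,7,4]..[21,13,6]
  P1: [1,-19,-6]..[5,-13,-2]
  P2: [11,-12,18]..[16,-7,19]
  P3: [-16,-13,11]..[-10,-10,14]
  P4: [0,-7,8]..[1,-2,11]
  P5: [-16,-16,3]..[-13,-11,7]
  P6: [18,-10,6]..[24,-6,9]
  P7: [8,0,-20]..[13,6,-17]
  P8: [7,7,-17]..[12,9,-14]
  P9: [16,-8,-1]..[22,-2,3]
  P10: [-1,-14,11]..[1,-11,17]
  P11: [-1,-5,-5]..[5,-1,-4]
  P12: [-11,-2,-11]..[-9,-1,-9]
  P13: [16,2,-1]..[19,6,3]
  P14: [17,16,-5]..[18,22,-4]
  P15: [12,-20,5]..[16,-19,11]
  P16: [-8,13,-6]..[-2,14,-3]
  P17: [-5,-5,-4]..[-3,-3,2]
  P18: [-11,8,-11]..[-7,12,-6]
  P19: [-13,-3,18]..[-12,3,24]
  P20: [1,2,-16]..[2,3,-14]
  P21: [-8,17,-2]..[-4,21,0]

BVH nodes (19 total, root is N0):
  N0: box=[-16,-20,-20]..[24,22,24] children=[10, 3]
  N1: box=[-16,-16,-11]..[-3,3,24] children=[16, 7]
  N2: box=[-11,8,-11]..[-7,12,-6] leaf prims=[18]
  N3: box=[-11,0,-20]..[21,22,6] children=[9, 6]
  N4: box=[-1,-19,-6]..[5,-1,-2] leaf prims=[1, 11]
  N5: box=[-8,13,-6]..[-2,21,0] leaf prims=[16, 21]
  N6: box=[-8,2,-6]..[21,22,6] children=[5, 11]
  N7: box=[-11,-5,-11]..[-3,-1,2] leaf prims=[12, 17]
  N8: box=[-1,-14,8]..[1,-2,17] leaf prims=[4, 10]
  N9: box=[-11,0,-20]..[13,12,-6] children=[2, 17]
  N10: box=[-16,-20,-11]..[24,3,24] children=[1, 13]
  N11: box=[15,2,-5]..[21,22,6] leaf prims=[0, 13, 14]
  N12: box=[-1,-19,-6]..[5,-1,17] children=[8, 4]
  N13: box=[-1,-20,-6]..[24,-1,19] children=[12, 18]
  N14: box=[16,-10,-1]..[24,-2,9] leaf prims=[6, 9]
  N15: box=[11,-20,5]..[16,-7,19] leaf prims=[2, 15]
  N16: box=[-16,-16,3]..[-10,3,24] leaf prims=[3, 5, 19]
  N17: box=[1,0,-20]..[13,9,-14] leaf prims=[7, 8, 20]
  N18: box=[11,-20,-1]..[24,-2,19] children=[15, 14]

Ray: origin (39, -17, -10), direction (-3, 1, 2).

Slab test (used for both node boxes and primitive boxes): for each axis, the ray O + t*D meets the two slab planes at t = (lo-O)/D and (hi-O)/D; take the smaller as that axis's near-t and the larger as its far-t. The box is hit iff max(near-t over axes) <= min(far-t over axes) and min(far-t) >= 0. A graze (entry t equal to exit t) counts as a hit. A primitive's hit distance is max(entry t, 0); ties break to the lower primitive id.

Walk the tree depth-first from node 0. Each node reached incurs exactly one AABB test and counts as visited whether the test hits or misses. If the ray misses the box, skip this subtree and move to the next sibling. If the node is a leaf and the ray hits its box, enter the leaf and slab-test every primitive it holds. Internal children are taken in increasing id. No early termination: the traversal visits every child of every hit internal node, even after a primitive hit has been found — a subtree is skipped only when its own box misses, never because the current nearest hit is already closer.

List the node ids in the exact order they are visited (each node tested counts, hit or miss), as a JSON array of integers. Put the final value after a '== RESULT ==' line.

Traverse from the root:
N0 x:[5,55/3] y:[-3,39] z:[-5,17] -> hit [5,17], descend [3, 10]
  N3 x:[6,50/3] y:[17,39] z:[-5,8] -> miss, prune
  N10 x:[5,55/3] y:[-3,20] z:[-1/2,17] -> hit [5,17], descend [1, 13]
    N1 x:[14,55/3] y:[1,20] z:[-1/2,17] -> hit [14,17], descend [7, 16]
      N7 x:[14,50/3] y:[12,16] z:[-1/2,6] -> miss, prune
      N16 x:[49/3,55/3] y:[1,20] z:[13/2,17] -> hit [49/3,17] leaf, test {P3(miss), P5(miss), P19@t=17}
    N13 x:[5,40/3] y:[-3,16] z:[2,29/2] -> hit [5,40/3], descend [12, 18]
      N12 x:[34/3,40/3] y:[-2,16] z:[2,27/2] -> hit [34/3,40/3], descend [4, 8]
        N4 x:[34/3,40/3] y:[-2,16] z:[2,4] -> miss, prune
        N8 x:[38/3,40/3] y:[3,15] z:[9,27/2] -> hit [38/3,40/3] leaf, test {P4(miss), P10(miss)}
      N18 x:[5,28/3] y:[-3,15] z:[9/2,29/2] -> hit [5,28/3], descend [14, 15]
        N14 x:[5,23/3] y:[7,15] z:[9/2,19/2] -> hit [7,23/3] leaf, test {P6(miss), P9(miss)}
        N15 x:[23/3,28/3] y:[-3,10] z:[15/2,29/2] -> hit [23/3,28/3] leaf, test {P2(miss), P15(miss)}

order=[0, 3, 10, 1, 7, 16, 13, 12, 4, 8, 18, 14, 15]  |boxes|=13  |leaves|=4  hit=P19

== RESULT ==
[0, 3, 10, 1, 7, 16, 13, 12, 4, 8, 18, 14, 15]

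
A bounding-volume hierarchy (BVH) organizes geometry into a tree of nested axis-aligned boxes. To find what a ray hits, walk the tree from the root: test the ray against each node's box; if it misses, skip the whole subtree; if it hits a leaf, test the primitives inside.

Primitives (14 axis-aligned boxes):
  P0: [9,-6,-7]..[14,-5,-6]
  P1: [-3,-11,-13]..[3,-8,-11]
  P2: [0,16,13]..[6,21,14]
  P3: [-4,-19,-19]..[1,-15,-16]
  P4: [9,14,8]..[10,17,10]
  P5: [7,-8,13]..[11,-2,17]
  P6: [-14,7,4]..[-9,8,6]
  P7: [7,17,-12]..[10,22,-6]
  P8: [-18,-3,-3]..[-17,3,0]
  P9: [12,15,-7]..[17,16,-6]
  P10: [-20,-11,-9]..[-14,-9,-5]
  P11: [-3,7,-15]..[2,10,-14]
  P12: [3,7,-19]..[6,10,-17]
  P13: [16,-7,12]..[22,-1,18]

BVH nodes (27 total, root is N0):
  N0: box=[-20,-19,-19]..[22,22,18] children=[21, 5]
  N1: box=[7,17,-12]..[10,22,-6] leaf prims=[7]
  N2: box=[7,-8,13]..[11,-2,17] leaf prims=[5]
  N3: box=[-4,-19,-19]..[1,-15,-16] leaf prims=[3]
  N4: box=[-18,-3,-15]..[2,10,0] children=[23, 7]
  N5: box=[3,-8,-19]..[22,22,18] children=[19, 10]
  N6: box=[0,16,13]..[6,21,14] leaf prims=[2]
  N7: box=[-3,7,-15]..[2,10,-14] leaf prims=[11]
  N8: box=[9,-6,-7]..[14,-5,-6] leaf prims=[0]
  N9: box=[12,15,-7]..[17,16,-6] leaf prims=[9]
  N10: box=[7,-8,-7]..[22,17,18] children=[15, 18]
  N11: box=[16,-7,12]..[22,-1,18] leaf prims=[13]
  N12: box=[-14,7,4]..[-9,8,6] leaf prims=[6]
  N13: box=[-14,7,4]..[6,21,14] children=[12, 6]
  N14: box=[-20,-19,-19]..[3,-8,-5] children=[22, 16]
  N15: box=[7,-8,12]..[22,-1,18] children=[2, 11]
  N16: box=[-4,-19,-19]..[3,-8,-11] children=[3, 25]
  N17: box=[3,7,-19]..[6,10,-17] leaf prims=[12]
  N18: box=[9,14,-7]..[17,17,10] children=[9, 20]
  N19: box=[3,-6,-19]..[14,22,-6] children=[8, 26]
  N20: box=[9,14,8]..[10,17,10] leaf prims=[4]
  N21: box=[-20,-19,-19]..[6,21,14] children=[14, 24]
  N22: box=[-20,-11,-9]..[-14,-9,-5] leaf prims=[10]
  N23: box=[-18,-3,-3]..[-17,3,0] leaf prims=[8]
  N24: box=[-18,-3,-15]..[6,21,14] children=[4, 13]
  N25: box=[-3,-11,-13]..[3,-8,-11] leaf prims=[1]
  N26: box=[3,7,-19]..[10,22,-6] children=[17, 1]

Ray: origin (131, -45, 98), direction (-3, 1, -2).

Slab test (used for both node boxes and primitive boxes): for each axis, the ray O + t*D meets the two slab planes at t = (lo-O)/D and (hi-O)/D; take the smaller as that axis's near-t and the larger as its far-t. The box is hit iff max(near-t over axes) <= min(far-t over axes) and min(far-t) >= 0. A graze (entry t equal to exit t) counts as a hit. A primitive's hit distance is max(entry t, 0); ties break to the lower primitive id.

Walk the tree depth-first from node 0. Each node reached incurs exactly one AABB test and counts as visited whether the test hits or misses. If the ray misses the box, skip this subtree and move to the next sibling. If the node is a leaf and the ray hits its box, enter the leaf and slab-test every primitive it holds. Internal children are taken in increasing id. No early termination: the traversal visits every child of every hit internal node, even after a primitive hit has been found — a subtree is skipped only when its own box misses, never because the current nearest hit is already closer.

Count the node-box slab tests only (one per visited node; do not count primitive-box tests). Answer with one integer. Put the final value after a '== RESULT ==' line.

Walk:
N0 x:[109/3,151/3] y:[26,67] z:[40,117/2] -> hit [40,151/3], descend [5, 21]
  N5 x:[109/3,128/3] y:[37,67] z:[40,117/2] -> hit [40,128/3], descend [10, 19]
    N10 x:[109/3,124/3] y:[37,62] z:[40,105/2] -> hit [40,124/3], descend [15, 18]
      N15 x:[109/3,124/3] y:[37,44] z:[40,43] -> hit [40,124/3], descend [2, 11]
        N2 x:[40,124/3] y:[37,43] z:[81/2,85/2] -> hit [81/2,124/3] leaf, test {P5@t=81/2}
        N11 x:[109/3,115/3] y:[38,44] z:[40,43] -> miss, prune
      N18 x:[38,122/3] y:[59,62] z:[44,105/2] -> miss, prune
    N19 x:[39,128/3] y:[39,67] z:[52,117/2] -> miss, prune
  N21 x:[125/3,151/3] y:[26,66] z:[42,117/2] -> hit [42,151/3], descend [14, 24]
    N14 x:[128/3,151/3] y:[26,37] z:[103/2,117/2] -> miss, prune
    N24 x:[125/3,149/3] y:[42,66] z:[42,113/2] -> hit [42,149/3], descend [4, 13]
      N4 x:[43,149/3] y:[42,55] z:[49,113/2] -> hit [49,149/3], descend [7, 23]
        N7 x:[43,134/3] y:[52,55] z:[56,113/2] -> miss, prune
        N23 x:[148/3,149/3] y:[42,48] z:[49,101/2] -> miss, prune
      N13 x:[125/3,145/3] y:[52,66] z:[42,47] -> miss, prune

order=[0, 5, 10, 15, 2, 11, 18, 19, 21, 14, 24, 4, 7, 23, 13]  |boxes|=15  |leaves|=1  hit=P5

== RESULT ==
15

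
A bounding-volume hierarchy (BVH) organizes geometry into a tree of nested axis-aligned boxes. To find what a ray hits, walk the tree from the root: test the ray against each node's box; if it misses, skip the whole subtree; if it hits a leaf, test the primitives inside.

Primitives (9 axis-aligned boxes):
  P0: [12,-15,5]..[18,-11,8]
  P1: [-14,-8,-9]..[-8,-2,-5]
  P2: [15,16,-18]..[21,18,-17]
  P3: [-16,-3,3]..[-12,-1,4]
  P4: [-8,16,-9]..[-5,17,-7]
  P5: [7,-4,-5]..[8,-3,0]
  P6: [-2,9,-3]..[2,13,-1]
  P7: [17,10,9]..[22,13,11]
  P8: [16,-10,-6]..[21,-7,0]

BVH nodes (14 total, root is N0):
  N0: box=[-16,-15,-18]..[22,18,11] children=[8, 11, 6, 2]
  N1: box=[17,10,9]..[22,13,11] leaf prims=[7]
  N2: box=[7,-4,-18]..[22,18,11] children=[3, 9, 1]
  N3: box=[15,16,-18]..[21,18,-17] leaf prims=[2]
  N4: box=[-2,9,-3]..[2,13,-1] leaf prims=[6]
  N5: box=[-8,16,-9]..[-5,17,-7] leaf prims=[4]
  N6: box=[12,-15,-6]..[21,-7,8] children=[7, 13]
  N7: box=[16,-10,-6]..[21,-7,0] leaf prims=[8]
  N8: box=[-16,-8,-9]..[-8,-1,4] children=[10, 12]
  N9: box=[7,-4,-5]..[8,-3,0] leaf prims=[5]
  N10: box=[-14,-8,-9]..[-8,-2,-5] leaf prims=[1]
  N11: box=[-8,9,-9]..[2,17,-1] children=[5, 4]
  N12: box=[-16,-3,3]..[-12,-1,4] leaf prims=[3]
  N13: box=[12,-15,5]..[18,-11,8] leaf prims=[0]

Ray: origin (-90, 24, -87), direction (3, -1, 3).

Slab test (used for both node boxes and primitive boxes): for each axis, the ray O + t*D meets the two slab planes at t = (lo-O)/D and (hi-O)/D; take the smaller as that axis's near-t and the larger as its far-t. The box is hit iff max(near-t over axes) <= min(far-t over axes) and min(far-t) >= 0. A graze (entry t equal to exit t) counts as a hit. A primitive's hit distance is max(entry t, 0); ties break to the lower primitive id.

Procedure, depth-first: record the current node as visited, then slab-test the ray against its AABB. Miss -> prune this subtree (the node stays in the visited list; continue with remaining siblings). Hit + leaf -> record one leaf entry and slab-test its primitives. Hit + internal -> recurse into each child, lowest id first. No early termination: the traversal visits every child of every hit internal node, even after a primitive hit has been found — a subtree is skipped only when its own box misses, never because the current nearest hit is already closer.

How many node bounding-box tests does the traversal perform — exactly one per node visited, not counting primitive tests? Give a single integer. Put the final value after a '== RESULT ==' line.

Trace the traversal:
N0 x:[74/3,112/3] y:[6,39] z:[23,98/3] -> hit [74/3,98/3], descend [2, 6, 8, 11]
  N2 x:[97/3,112/3] y:[6,28] z:[23,98/3] -> miss, prune
  N6 x:[34,37] y:[31,39] z:[27,95/3] -> miss, prune
  N8 x:[74/3,82/3] y:[25,32] z:[26,91/3] -> hit [26,82/3], descend [10, 12]
    N10 x:[76/3,82/3] y:[26,32] z:[26,82/3] -> hit [26,82/3] leaf, test {P1@t=26}
    N12 x:[74/3,26] y:[25,27] z:[30,91/3] -> miss, prune
  N11 x:[82/3,92/3] y:[7,15] z:[26,86/3] -> miss, prune

7 AABB tests over nodes [0, 2, 6, 8, 10, 12, 11]; 1 leaf entered; closest P1.

== RESULT ==
7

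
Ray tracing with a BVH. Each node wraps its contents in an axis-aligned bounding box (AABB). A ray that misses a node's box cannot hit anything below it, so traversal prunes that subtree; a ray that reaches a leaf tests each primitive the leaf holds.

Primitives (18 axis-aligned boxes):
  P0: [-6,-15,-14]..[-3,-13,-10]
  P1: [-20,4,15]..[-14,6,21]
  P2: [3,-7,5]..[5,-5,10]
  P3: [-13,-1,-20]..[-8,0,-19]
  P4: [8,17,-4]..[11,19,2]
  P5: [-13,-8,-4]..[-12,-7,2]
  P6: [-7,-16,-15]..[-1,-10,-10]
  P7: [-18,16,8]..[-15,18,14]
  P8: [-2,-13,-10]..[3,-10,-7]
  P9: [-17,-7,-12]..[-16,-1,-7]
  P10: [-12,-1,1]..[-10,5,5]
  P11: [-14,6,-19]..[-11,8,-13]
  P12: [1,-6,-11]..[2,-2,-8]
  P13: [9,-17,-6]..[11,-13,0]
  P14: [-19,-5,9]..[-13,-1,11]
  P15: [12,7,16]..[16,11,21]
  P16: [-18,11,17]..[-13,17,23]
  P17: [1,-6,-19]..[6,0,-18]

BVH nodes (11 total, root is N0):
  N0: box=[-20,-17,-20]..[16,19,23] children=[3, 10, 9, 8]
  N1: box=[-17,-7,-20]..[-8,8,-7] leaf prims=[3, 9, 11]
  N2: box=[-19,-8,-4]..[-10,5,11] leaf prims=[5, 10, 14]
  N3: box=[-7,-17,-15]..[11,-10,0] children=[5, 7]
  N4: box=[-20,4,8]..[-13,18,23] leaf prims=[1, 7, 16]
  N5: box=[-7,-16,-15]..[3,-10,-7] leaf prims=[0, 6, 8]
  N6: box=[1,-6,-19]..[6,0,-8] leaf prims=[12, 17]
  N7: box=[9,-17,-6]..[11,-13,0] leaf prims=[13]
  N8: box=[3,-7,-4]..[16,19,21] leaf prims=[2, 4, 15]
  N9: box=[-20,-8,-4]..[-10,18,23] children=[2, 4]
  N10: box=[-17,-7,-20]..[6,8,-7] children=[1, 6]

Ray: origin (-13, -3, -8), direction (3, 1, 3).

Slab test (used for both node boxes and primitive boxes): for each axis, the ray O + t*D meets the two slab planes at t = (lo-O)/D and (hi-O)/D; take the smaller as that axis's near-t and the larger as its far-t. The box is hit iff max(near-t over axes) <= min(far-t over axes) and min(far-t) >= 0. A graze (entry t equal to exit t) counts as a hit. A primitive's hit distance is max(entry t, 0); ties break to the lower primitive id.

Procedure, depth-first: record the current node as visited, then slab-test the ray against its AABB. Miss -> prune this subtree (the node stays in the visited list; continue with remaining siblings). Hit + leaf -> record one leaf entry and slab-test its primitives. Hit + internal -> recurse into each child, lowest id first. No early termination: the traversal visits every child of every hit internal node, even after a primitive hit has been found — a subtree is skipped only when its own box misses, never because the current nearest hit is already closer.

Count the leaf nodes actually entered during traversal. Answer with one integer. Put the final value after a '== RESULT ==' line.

Trace the traversal:
N0 x:[-7/3,29/3] y:[-14,22] z:[-4,31/3] -> hit [-7/3,29/3], descend [3, 8, 9, 10]
  N3 x:[2,8] y:[-14,-7] z:[-7/3,8/3] -> miss, prune
  N8 x:[16/3,29/3] y:[-4,22] z:[4/3,29/3] -> hit [16/3,29/3] leaf, test {P2(miss), P4(miss), P15(miss)}
  N9 x:[-7/3,1] y:[-5,21] z:[4/3,31/3] -> miss, prune
  N10 x:[-4/3,19/3] y:[-4,11] z:[-4,1/3] -> hit [-4/3,1/3], descend [1, 6]
    N1 x:[-4/3,5/3] y:[-4,11] z:[-4,1/3] -> hit [-4/3,1/3] leaf, test {P3(miss), P9(miss), P11(miss)}
    N6 x:[14/3,19/3] y:[-3,3] z:[-11/3,0] -> miss, prune

order=[0, 3, 8, 9, 10, 1, 6]  |boxes|=7  |leaves|=2  hit=miss

== RESULT ==
2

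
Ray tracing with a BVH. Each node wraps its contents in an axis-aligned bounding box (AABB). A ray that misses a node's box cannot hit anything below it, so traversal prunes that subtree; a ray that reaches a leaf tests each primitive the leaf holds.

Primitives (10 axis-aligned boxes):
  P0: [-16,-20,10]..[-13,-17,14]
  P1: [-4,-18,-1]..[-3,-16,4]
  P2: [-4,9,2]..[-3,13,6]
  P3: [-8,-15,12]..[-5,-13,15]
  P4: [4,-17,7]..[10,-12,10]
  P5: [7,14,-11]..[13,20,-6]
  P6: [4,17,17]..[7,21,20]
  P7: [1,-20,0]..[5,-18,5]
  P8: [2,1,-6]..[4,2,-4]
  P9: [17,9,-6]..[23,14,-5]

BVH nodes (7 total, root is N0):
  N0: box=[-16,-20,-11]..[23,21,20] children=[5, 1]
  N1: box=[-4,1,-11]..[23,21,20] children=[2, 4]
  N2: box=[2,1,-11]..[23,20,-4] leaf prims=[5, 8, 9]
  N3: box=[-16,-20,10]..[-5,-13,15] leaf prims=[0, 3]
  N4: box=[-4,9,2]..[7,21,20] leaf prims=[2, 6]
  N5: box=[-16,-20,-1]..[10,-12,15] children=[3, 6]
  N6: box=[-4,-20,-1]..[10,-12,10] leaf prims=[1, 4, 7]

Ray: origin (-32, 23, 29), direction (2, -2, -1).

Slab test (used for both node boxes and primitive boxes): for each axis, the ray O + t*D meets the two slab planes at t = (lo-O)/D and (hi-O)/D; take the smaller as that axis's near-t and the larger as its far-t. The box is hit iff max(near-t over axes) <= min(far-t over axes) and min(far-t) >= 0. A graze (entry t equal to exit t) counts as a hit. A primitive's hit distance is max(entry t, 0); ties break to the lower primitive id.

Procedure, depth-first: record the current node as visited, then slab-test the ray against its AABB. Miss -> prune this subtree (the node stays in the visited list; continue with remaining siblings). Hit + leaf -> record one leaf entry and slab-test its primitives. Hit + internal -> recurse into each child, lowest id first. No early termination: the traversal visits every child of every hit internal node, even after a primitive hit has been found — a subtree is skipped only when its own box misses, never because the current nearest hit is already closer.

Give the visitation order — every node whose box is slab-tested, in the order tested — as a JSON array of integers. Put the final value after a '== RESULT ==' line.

Trace the traversal:
N0 x:[8,55/2] y:[1,43/2] z:[9,40] -> hit [9,43/2], descend [1, 5]
  N1 x:[14,55/2] y:[1,11] z:[9,40] -> miss, prune
  N5 x:[8,21] y:[35/2,43/2] z:[14,30] -> hit [35/2,21], descend [3, 6]
    N3 x:[8,27/2] y:[18,43/2] z:[14,19] -> miss, prune
    N6 x:[14,21] y:[35/2,43/2] z:[19,30] -> hit [19,21] leaf, test {P1(miss), P4@t=19, P7(miss)}

Visited [0, 1, 5, 3, 6]. Tests: 5 box, 1 leaf. Nearest: P4.

== RESULT ==
[0, 1, 5, 3, 6]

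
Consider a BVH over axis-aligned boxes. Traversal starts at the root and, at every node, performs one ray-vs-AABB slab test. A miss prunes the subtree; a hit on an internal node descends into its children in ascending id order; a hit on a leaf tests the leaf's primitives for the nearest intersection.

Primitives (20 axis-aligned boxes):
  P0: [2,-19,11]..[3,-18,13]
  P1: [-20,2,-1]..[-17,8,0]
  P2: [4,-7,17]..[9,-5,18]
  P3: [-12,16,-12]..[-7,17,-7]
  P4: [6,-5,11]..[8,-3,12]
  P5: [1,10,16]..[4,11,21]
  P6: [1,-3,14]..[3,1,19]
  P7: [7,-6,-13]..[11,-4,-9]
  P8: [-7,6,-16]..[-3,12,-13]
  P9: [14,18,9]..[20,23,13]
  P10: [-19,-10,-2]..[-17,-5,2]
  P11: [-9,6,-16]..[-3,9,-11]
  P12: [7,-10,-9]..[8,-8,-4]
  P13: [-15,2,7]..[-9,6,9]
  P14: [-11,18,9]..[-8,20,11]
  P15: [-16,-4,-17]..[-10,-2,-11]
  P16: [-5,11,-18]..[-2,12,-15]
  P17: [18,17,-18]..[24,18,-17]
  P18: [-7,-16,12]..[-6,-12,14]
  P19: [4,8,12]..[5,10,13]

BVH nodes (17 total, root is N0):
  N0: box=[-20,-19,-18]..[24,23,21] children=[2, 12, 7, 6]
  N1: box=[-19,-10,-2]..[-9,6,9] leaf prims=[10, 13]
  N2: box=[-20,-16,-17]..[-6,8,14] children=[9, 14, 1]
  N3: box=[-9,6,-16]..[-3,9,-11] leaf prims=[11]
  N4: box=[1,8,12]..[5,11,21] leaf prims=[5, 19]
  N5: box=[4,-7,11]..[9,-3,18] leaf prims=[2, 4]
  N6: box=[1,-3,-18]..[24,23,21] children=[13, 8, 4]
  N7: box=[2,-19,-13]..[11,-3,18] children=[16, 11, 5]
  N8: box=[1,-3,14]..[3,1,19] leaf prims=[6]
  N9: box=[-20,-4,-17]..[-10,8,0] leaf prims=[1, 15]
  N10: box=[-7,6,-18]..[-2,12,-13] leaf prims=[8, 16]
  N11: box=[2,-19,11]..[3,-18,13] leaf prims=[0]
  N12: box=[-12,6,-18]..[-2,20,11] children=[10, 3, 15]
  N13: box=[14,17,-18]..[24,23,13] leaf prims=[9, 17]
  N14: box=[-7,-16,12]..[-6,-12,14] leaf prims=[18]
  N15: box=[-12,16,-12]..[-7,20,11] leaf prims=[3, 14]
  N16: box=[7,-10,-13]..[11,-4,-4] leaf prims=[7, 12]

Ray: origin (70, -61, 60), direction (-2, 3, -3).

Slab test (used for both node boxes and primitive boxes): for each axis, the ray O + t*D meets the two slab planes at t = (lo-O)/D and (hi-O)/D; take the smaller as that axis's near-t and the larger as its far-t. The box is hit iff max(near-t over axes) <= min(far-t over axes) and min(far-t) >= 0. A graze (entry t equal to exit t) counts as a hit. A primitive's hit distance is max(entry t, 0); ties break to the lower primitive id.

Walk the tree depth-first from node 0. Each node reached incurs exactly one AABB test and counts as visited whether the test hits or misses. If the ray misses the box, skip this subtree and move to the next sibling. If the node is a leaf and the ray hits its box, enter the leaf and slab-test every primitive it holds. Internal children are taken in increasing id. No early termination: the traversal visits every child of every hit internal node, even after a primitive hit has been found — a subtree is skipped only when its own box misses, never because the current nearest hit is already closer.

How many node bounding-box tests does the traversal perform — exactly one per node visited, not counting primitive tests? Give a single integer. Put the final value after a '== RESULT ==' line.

Traverse from the root:
N0 x:[23,45] y:[14,28] z:[13,26] -> hit [23,26], descend [2, 6, 7, 12]
  N2 x:[38,45] y:[15,23] z:[46/3,77/3] -> miss, prune
  N6 x:[23,69/2] y:[58/3,28] z:[13,26] -> hit [23,26], descend [4, 8, 13]
    N4 x:[65/2,69/2] y:[23,24] z:[13,16] -> miss, prune
    N8 x:[67/2,69/2] y:[58/3,62/3] z:[41/3,46/3] -> miss, prune
    N13 x:[23,28] y:[26,28] z:[47/3,26] -> hit [26,26] leaf, test {P9(miss), P17@t=26}
  N7 x:[59/2,34] y:[14,58/3] z:[14,73/3] -> miss, prune
  N12 x:[36,41] y:[67/3,27] z:[49/3,26] -> miss, prune

Visited [0, 2, 6, 4, 8, 13, 7, 12]. Tests: 8 box, 1 leaf. Nearest: P17.

== RESULT ==
8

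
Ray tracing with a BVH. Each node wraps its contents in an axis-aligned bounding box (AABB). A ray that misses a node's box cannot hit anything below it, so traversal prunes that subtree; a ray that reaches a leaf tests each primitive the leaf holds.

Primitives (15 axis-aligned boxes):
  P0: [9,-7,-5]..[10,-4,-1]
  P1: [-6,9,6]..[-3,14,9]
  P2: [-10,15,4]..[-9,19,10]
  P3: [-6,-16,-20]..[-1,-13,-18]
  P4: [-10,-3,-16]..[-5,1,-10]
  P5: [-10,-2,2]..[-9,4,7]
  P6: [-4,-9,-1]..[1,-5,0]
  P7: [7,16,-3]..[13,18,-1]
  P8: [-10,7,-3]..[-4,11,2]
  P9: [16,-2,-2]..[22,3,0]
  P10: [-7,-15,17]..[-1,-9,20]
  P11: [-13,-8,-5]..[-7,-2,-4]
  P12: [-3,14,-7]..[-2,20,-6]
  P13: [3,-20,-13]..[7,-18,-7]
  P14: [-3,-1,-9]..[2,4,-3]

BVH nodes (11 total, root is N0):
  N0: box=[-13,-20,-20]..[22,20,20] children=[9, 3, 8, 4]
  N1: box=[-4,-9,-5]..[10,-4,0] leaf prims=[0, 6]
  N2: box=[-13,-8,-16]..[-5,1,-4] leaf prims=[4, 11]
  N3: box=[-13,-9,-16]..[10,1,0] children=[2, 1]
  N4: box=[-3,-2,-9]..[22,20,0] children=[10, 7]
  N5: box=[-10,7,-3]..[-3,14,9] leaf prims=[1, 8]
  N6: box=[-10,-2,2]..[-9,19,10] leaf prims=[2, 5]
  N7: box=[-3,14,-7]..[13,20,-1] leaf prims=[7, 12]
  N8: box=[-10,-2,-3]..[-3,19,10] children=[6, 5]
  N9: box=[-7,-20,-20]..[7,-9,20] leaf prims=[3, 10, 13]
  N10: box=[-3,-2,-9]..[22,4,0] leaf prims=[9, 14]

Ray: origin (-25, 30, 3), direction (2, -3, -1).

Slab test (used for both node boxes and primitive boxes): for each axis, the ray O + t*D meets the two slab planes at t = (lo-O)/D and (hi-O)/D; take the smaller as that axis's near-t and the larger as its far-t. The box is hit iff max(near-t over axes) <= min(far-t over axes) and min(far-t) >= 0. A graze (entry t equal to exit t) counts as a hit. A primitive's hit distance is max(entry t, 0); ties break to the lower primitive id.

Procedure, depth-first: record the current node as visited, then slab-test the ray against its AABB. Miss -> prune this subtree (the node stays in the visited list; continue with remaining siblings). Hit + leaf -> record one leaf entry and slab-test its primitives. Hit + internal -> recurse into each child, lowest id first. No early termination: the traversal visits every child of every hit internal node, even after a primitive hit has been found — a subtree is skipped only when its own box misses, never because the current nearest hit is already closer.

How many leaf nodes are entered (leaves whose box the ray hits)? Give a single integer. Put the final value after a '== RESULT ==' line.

Walk:
N0 x:[6,47/2] y:[10/3,50/3] z:[-17,23] -> hit [6,50/3], descend [3, 4, 8, 9]
  N3 x:[6,35/2] y:[29/3,13] z:[3,19] -> hit [29/3,13], descend [1, 2]
    N1 x:[21/2,35/2] y:[34/3,13] z:[3,8] -> miss, prune
    N2 x:[6,10] y:[29/3,38/3] z:[7,19] -> hit [29/3,10] leaf, test {P4(miss), P11(miss)}
  N4 x:[11,47/2] y:[10/3,32/3] z:[3,12] -> miss, prune
  N8 x:[15/2,11] y:[11/3,32/3] z:[-7,6] -> miss, prune
  N9 x:[9,16] y:[13,50/3] z:[-17,23] -> hit [13,16] leaf, test {P3(miss), P10(miss), P13@t=16}

order=[0, 3, 1, 2, 4, 8, 9]  |boxes|=7  |leaves|=2  hit=P13

== RESULT ==
2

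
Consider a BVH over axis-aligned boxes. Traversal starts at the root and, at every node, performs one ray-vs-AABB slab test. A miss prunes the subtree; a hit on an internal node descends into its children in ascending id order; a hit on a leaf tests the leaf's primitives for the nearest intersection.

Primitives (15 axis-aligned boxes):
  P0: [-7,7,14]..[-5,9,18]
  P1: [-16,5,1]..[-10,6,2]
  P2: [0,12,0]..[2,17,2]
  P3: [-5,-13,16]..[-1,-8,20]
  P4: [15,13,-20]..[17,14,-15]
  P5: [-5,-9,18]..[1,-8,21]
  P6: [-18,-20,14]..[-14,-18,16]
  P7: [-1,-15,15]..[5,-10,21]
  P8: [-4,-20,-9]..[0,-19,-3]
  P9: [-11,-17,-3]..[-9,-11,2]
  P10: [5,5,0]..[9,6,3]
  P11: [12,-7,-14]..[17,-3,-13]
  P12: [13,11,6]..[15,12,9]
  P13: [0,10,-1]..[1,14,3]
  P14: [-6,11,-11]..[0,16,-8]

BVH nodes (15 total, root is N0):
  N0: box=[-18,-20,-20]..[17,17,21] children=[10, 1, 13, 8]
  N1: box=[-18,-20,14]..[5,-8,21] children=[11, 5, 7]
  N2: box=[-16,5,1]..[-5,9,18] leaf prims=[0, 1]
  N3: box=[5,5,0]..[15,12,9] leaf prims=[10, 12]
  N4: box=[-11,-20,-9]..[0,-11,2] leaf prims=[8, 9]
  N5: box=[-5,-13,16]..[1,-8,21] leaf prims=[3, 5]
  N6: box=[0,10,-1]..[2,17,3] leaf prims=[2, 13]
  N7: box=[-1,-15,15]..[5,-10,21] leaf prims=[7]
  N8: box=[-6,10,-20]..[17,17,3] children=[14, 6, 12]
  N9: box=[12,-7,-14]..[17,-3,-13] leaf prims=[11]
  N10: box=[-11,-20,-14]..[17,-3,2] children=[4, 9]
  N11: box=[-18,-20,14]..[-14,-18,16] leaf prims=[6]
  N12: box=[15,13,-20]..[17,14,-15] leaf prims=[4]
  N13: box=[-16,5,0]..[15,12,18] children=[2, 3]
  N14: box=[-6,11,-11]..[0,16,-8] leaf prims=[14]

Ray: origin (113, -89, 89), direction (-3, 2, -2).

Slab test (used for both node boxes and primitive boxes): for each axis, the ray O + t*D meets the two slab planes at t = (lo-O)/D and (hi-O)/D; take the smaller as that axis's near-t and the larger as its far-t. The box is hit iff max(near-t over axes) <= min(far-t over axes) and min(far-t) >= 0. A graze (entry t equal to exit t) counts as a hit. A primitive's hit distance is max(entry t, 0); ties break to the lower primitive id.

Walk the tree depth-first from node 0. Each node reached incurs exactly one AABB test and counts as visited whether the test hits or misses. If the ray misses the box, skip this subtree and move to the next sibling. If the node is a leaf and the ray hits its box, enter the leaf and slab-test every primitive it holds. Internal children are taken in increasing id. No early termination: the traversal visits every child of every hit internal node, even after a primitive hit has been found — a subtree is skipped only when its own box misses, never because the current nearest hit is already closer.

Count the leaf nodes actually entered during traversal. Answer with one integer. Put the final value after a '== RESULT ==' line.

Walk:
N0 x:[32,131/3] y:[69/2,53] z:[34,109/2] -> hit [69/2,131/3], descend [1, 8, 10, 13]
  N1 x:[36,131/3] y:[69/2,81/2] z:[34,75/2] -> hit [36,75/2], descend [5, 7, 11]
    N5 x:[112/3,118/3] y:[38,81/2] z:[34,73/2] -> miss, prune
    N7 x:[36,38] y:[37,79/2] z:[34,37] -> hit [37,37] leaf, test {P7@t=37}
    N11 x:[127/3,131/3] y:[69/2,71/2] z:[73/2,75/2] -> miss, prune
  N8 x:[32,119/3] y:[99/2,53] z:[43,109/2] -> miss, prune
  N10 x:[32,124/3] y:[69/2,43] z:[87/2,103/2] -> miss, prune
  N13 x:[98/3,43] y:[47,101/2] z:[71/2,89/2] -> miss, prune

8 AABB tests over nodes [0, 1, 5, 7, 11, 8, 10, 13]; 1 leaf entered; closest P7.

== RESULT ==
1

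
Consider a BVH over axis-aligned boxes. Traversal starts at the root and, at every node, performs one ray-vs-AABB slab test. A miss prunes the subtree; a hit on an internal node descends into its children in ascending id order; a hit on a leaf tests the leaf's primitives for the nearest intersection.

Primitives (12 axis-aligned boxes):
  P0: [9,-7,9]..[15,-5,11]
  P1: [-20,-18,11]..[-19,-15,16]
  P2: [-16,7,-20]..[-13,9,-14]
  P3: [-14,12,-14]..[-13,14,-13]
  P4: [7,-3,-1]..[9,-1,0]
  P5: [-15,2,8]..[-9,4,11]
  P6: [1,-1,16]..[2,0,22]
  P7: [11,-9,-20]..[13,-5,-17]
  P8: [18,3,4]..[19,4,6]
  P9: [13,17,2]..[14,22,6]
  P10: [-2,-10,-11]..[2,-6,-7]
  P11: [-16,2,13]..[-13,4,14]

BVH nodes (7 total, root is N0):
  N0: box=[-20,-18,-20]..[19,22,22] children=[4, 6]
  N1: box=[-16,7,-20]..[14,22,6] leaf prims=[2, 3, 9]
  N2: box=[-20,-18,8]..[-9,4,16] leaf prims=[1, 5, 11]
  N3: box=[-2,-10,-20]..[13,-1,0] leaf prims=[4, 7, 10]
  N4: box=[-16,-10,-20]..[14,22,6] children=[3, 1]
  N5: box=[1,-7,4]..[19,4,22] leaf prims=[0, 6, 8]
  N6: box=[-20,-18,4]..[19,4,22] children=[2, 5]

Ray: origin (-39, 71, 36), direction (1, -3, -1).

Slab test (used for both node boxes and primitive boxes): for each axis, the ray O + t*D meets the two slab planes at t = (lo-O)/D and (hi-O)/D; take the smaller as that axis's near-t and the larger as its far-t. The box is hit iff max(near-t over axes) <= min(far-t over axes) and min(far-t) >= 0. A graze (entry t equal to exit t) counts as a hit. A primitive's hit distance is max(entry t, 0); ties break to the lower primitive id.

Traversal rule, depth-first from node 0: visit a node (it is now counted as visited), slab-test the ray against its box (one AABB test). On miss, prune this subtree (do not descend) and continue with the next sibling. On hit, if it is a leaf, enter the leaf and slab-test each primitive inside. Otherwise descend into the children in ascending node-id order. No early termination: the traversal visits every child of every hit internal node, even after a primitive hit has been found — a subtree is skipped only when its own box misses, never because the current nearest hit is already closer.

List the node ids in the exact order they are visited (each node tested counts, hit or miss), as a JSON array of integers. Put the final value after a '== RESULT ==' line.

Trace the traversal:
N0 x:[19,58] y:[49/3,89/3] z:[14,56] -> hit [19,89/3], descend [4, 6]
  N4 x:[23,53] y:[49/3,27] z:[30,56] -> miss, prune
  N6 x:[19,58] y:[67/3,89/3] z:[14,32] -> hit [67/3,89/3], descend [2, 5]
    N2 x:[19,30] y:[67/3,89/3] z:[20,28] -> hit [67/3,28] leaf, test {P1(miss), P5(miss), P11@t=23}
    N5 x:[40,58] y:[67/3,26] z:[14,32] -> miss, prune

5 AABB tests over nodes [0, 4, 6, 2, 5]; 1 leaf entered; closest P11.

== RESULT ==
[0, 4, 6, 2, 5]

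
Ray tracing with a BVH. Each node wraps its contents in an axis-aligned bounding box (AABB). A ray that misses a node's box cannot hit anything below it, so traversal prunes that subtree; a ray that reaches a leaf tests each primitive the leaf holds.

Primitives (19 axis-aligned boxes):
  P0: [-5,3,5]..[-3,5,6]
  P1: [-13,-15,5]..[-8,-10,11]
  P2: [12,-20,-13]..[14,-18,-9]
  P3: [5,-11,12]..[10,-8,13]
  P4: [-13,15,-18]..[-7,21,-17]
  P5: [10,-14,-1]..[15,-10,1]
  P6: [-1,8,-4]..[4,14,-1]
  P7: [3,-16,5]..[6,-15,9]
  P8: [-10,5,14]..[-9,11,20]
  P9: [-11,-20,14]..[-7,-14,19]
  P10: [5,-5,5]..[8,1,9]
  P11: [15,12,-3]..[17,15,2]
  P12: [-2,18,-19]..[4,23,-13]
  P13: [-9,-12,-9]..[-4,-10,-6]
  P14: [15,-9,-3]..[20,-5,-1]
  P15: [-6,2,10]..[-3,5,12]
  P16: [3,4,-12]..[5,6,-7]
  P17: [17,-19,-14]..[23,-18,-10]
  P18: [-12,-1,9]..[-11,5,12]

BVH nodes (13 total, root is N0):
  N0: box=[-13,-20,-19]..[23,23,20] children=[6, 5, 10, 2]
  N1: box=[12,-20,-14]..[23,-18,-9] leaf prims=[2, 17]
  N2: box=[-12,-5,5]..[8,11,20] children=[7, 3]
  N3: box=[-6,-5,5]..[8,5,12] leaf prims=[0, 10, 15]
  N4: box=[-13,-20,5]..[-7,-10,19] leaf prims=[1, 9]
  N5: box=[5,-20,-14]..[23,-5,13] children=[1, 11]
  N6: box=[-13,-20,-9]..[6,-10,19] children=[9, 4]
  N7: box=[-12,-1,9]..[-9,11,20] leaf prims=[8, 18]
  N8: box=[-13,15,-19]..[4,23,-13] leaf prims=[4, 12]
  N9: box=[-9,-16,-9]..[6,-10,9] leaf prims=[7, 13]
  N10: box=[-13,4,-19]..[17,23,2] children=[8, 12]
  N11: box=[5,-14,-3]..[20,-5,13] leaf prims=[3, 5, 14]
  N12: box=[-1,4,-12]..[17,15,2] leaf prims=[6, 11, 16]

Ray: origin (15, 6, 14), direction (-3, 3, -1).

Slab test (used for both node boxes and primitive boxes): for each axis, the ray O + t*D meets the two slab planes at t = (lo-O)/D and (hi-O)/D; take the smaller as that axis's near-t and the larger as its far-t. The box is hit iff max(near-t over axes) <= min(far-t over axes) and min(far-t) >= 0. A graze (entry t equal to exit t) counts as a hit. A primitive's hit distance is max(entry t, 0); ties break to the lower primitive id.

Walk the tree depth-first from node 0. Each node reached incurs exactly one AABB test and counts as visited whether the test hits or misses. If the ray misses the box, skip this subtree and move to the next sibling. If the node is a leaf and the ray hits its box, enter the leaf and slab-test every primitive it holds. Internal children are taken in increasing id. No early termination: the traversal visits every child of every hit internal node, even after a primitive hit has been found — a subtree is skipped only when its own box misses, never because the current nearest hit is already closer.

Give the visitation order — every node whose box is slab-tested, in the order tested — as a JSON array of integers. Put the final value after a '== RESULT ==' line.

Traverse from the root:
N0 x:[-8/3,28/3] y:[-26/3,17/3] z:[-6,33] -> hit [-8/3,17/3], descend [2, 5, 6, 10]
  N2 x:[7/3,9] y:[-11/3,5/3] z:[-6,9] -> miss, prune
  N5 x:[-8/3,10/3] y:[-26/3,-11/3] z:[1,28] -> miss, prune
  N6 x:[3,28/3] y:[-26/3,-16/3] z:[-5,23] -> miss, prune
  N10 x:[-2/3,28/3] y:[-2/3,17/3] z:[12,33] -> miss, prune

order=[0, 2, 5, 6, 10]  |boxes|=5  |leaves|=0  hit=miss

== RESULT ==
[0, 2, 5, 6, 10]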